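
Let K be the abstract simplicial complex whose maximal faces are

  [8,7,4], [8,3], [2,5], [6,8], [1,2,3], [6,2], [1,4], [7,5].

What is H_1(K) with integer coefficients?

Take the total order 1 < 2 < 3 < 4 < 5 < 6 < 7 < 8 on the vertex set. Then K (dimension 2) consists of the simplices:

  0-simplices (8): [1], [2], [3], [4], [5], [6], [7], [8]
  1-simplices (12): [1,2], [1,3], [1,4], [2,3], [2,5], [2,6], [3,8], [4,7], [4,8], [5,7], [6,8], [7,8]
  2-simplices (2): [1,2,3], [4,7,8]

giving chain groups C_0 ≅ Z^8, C_1 ≅ Z^12, C_2 ≅ Z^2.

∂_1: C_1 → C_0 maps an edge to its endpoints' difference, ∂[p,q] = q − p. For instance
  ∂[2,5] = [5] − [2].
This gives a 8×12 integer matrix of rank 7; reducing to Smith normal form yields diagonal entries (1,1,1,1,1,1,1).

The boundary map ∂_2: C_2 → C_1 sends each 2-simplex [p,q,r] to [q,r] − [p,r] + [p,q]. For instance
  ∂[4,7,8] = [7,8] − [4,8] + [4,7],
  ∂[1,2,3] = [2,3] − [1,3] + [1,2].
The 12×2 boundary matrix has rank 2 and Smith normal form diag(1,1).

Computing H_k = (kernel of ∂_k) / (image of ∂_{k+1}):

  H_1: rank ker ∂_1 − rank ∂_2 = (12 − 7) − 2 = 3, and the invariant factors of ∂_2 are all 1, so H_1 = Z^3.

H_1 = Z^3.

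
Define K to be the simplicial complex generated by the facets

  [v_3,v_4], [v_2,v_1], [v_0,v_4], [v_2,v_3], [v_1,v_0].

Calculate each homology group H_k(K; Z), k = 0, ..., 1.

H_0 ≅ Z,  H_1 ≅ Z.

Order the vertices as v_0 < v_1 < v_2 < v_3 < v_4. Listing each simplex with vertices in this order, K has dimension 1 with simplices:

  0-simplices (5): [v_0], [v_1], [v_2], [v_3], [v_4]
  1-simplices (5): [v_0,v_1], [v_0,v_4], [v_1,v_2], [v_2,v_3], [v_3,v_4]

giving chain groups C_0 ≅ Z^5, C_1 ≅ Z^5.

Boundary ∂_1: C_1 → C_0 maps an edge to its endpoints' difference, ∂[p,q] = q − p.
As a 5×5 matrix over Z this has rank 4, with invariant factors (1,1,1,1).

From H_k ≅ ker(∂_k) / im(∂_{k+1}) we obtain:

  H_0: rank C_0 − rank ∂_1 = 5 − 4 = 1, and the invariant factors of ∂_1 are all 1, so H_0 = Z.
  H_1: rank ker ∂_1 − rank ∂_2 = (5 − 4) − 0 = 1, and there is no ∂_2, so H_1 = Z.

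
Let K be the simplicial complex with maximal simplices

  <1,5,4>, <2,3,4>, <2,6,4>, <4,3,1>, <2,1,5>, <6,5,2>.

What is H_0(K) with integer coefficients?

H_0 = Z.

Fix the vertex order 1 < 2 < 3 < 4 < 5 < 6 and write every simplex with vertices in increasing order. Then dim K = 2 and the simplices of K are:

  0-simplices (6): [1], [2], [3], [4], [5], [6]
  1-simplices (12): [1,2], [1,3], [1,4], [1,5], [2,3], [2,4], [2,5], [2,6], [3,4], [4,5], [4,6], [5,6]
  2-simplices (6): [1,2,5], [1,3,4], [1,4,5], [2,3,4], [2,4,6], [2,5,6]

giving chain groups C_0 ≅ Z^6, C_1 ≅ Z^12, C_2 ≅ Z^6.

Boundary ∂_1: C_1 → C_0 sends each edge [p,q] (with p < q) to q − p. For instance
  ∂[1,4] = [4] − [1].
The resulting 6×12 matrix has rank 5, and its Smith normal form has invariant factors (1,1,1,1,1).

The boundary map ∂_2: C_2 → C_1 acts by ∂[p,q,r] = [q,r] − [p,r] + [p,q]. For instance
  ∂[2,3,4] = [3,4] − [2,4] + [2,3],
  ∂[1,4,5] = [4,5] − [1,5] + [1,4].
As a 12×6 matrix over Z this has rank 6, with invariant factors (1,1,1,1,1,1).

Reading off H_k = ker ∂_k / im ∂_{k+1}:

  H_0: rank C_0 − rank ∂_1 = 6 − 5 = 1, and the invariant factors of ∂_1 are all 1, so H_0 ≅ Z.

(K is a triangulation of the cylinder S^1 x I.)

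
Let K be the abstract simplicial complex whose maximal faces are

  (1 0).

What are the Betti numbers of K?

b_0 = 1, b_1 = 0.

Order the vertices as 0 < 1. Listing each simplex with vertices in this order, K has dimension 1 with simplices:

  0-simplices (2): [0], [1]
  1-simplices (1): [0,1]

Hence C_0 ≅ Z^2, C_1 ≅ Z^1.

Boundary ∂_1: C_1 → C_0 is given by ∂[p,q] = [q] − [p]. For instance
  ∂[0,1] = [1] − [0].
This gives a 2×1 integer matrix of rank 1; reducing to Smith normal form yields diagonal entries (1).

Computing H_k = (kernel of ∂_k) / (image of ∂_{k+1}):

  H_0: rank C_0 − rank ∂_1 = 2 − 1 = 1, and the invariant factors of ∂_1 are all 1, so H_0 ≅ Z.
  H_1: rank ker ∂_1 − rank ∂_2 = (1 − 1) − 0 = 0, and there is no ∂_2, so H_1 ≅ 0.

(K is a triangulation of the 1-simplex.)

Hence the Betti numbers are b_0 = 1, b_1 = 0.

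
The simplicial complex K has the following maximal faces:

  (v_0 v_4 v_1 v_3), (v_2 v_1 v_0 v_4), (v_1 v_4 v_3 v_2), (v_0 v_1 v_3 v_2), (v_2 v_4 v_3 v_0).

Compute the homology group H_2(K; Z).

Fix the vertex order v_0 < v_1 < v_2 < v_3 < v_4 and write every simplex with vertices in increasing order. Then dim K = 3 and the simplices of K are:

  0-simplices (5): [v_0], [v_1], [v_2], [v_3], [v_4]
  1-simplices (10): [v_0,v_1], [v_0,v_2], [v_0,v_3], [v_0,v_4], [v_1,v_2], [v_1,v_3], [v_1,v_4], [v_2,v_3], [v_2,v_4], [v_3,v_4]
  2-simplices (10): [v_0,v_1,v_2], [v_0,v_1,v_3], [v_0,v_1,v_4], [v_0,v_2,v_3], [v_0,v_2,v_4], [v_0,v_3,v_4], [v_1,v_2,v_3], [v_1,v_2,v_4], [v_1,v_3,v_4], [v_2,v_3,v_4]
  3-simplices (5): [v_0,v_1,v_2,v_3], [v_0,v_1,v_2,v_4], [v_0,v_1,v_3,v_4], [v_0,v_2,v_3,v_4], [v_1,v_2,v_3,v_4]

giving chain groups C_0 ≅ Z^5, C_1 ≅ Z^10, C_2 ≅ Z^10, C_3 ≅ Z^5.

Boundary ∂_1: C_1 → C_0 maps an edge to its endpoints' difference, ∂[p,q] = q − p.
This gives a 5×10 integer matrix of rank 4; reducing to Smith normal form yields diagonal entries (1,1,1,1).

The boundary map ∂_2: C_2 → C_1 sends each 2-simplex [p,q,r] to [q,r] − [p,r] + [p,q]. For instance
  ∂[v_0,v_1,v_3] = [v_1,v_3] − [v_0,v_3] + [v_0,v_1],
  ∂[v_0,v_2,v_4] = [v_2,v_4] − [v_0,v_4] + [v_0,v_2].
This gives a 10×10 integer matrix of rank 6; reducing to Smith normal form yields diagonal entries (1,1,1,1,1,1).

Boundary ∂_3: C_3 → C_2 sends each 3-simplex σ to the alternating sum Σ_i (−1)^i (σ with its i-th vertex removed). For instance
  ∂[v_0,v_1,v_2,v_3] = [v_1,v_2,v_3] − [v_0,v_2,v_3] + [v_0,v_1,v_3] − [v_0,v_1,v_2],
  ∂[v_0,v_1,v_3,v_4] = [v_1,v_3,v_4] − [v_0,v_3,v_4] + [v_0,v_1,v_4] − [v_0,v_1,v_3].
The resulting 10×5 matrix has rank 4, and its Smith normal form has invariant factors (1,1,1,1).

From H_k ≅ ker(∂_k) / im(∂_{k+1}) we obtain:

  H_2: rank ker ∂_2 − rank ∂_3 = (10 − 6) − 4 = 0, and the invariant factors of ∂_3 are all 1, so H_2 ≅ 0.

(K is a triangulation of the 3-sphere S^3.)

H_2 = 0.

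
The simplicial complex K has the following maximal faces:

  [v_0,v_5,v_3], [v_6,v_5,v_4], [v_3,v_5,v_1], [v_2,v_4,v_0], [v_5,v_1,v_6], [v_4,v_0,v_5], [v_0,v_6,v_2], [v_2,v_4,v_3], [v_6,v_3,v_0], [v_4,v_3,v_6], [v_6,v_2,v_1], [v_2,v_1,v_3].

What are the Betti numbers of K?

b_0 = 1, b_1 = 0, b_2 = 0.

We work with the vertex ordering v_0 < v_1 < v_2 < v_3 < v_4 < v_5 < v_6. The simplices of K, each written with vertices in increasing order, are:

  0-simplices (7): [v_0], [v_1], [v_2], [v_3], [v_4], [v_5], [v_6]
  1-simplices (18): (18 of them)
  2-simplices (12): (12 of them)

so the chain groups are C_0 ≅ Z^7, C_1 ≅ Z^18, C_2 ≅ Z^12.

Boundary ∂_1: C_1 → C_0 is given by ∂[p,q] = [q] − [p]. For instance
  ∂[v_1,v_2] = [v_2] − [v_1].
The resulting 7×18 matrix has rank 6, and its Smith normal form has invariant factors (1,1,1,1,1,1).

∂_2: C_2 → C_1 sends each 2-simplex [p,q,r] to [q,r] − [p,r] + [p,q]. For instance
  ∂[v_4,v_5,v_6] = [v_5,v_6] − [v_4,v_6] + [v_4,v_5],
  ∂[v_0,v_4,v_5] = [v_4,v_5] − [v_0,v_5] + [v_0,v_4].
The resulting 18×12 matrix has rank 12, and its Smith normal form has invariant factors (1,1,1,1,1,1,1,1,1,1,1,2).

Now H_k = ker ∂_k / im ∂_{k+1}, so:

  H_0: rank C_0 − rank ∂_1 = 7 − 6 = 1, and the invariant factors of ∂_1 are all 1, so H_0 ≅ Z.
  H_1: rank ker ∂_1 − rank ∂_2 = (18 − 6) − 12 = 0, and ∂_2 has invariant factor 2 > 1, so H_1 ≅ Z/2Z.
  H_2: rank ker ∂_2 − rank ∂_3 = (12 − 12) − 0 = 0, and there is no ∂_3, so H_2 ≅ 0.

As a check, the Euler characteristic is 7 − 18 + 12 = 1, which agrees with 1 − 0 + 0 = 1.
(K is a triangulation of the real projective plane RP^2.)

Hence the Betti numbers are b_0 = 1, b_1 = 0, b_2 = 0.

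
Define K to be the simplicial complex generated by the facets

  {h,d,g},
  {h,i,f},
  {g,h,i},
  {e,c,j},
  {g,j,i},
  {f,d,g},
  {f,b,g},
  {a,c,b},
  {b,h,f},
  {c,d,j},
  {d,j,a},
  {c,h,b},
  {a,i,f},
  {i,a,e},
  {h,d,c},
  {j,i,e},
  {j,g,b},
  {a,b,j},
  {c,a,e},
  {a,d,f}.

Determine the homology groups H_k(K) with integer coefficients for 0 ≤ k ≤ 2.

Take the total order a < b < c < d < e < f < g < h < i < j on the vertex set. Then K (dimension 2) consists of the simplices:

  0-simplices (10): a, b, c, d, e, f, g, h, i, j
  1-simplices (30): ab, ac, ad, ae, af, ai, aj, bc, bf, bg, bh, bj, cd, ce, ch, cj, df, dg, dh, dj, ei, ej, fg, fh, fi, gh, gi, gj, hi, ij
  2-simplices (20): abc, abj, ace, adf, adj, aei, afi, bch, bfg, bfh, bgj, cdh, cdj, cej, dfg, dgh, eij, fhi, ghi, gij

giving chain groups C_0 ≅ Z^10, C_1 ≅ Z^30, C_2 ≅ Z^20.

∂_1: C_1 → C_0 maps an edge to its endpoints' difference, ∂[p,q] = q − p.
As a 10×30 matrix over Z this has rank 9, with invariant factors (1,1,1,1,1,1,1,1,1).

The boundary map ∂_2: C_2 → C_1 acts by ∂[p,q,r] = [q,r] − [p,r] + [p,q]. For instance
  ∂bfh = fh − bh + bf,
  ∂abj = bj − aj + ab.
This gives a 30×20 integer matrix of rank 20; reducing to Smith normal form yields diagonal entries (1,1,1,1,1,1,1,1,1,1,1,1,1,1,1,1,1,1,1,2).

Computing H_k = (kernel of ∂_k) / (image of ∂_{k+1}):

  H_0: rank C_0 − rank ∂_1 = 10 − 9 = 1, and the invariant factors of ∂_1 are all 1, so H_0 = Z.
  H_1: rank ker ∂_1 − rank ∂_2 = (30 − 9) − 20 = 1, and ∂_2 has invariant factor 2 > 1, so H_1 = Z ⊕ Z/2Z.
  H_2: rank ker ∂_2 − rank ∂_3 = (20 − 20) − 0 = 0, and there is no ∂_3, so H_2 = 0.

(K is a triangulation of the Klein bottle.)

H_0 = Z,  H_1 = Z ⊕ Z/2Z,  H_2 = 0.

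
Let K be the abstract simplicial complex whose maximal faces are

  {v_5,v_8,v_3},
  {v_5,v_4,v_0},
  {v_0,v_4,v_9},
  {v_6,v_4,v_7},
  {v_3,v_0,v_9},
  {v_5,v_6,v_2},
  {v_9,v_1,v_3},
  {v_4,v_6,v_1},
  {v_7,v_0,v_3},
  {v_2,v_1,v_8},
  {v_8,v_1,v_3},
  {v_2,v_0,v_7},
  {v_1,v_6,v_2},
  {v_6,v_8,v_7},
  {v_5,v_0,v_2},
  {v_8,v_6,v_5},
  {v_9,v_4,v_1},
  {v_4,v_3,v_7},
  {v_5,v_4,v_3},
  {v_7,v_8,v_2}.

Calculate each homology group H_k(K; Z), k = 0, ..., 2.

H_0 ≅ Z,  H_1 ≅ Z ⊕ Z_2,  H_2 = 0.

Fix the vertex order v_0 < v_1 < v_2 < v_3 < v_4 < v_5 < v_6 < v_7 < v_8 < v_9 and write every simplex with vertices in increasing order. Then dim K = 2 and the simplices of K are:

  0-simplices (10): [v_0], [v_1], [v_2], [v_3], [v_4], [v_5], [v_6], [v_7], [v_8], [v_9]
  1-simplices (30): (30 of them)
  2-simplices (20): (20 of them)

so the chain groups are C_0 ≅ Z^10, C_1 ≅ Z^30, C_2 ≅ Z^20.

Boundary ∂_1: C_1 → C_0 is given by ∂[p,q] = [q] − [p].
As a 10×30 matrix over Z this has rank 9, with invariant factors (1,1,1,1,1,1,1,1,1).

∂_2: C_2 → C_1 maps a triangle to the signed sum of its edges. For instance
  ∂[v_1,v_2,v_8] = [v_2,v_8] − [v_1,v_8] + [v_1,v_2],
  ∂[v_1,v_4,v_9] = [v_4,v_9] − [v_1,v_9] + [v_1,v_4].
The 30×20 boundary matrix has rank 20 and Smith normal form diag(1,1,1,1,1,1,1,1,1,1,1,1,1,1,1,1,1,1,1,2).

From H_k ≅ ker(∂_k) / im(∂_{k+1}) we obtain:

  H_0: rank C_0 − rank ∂_1 = 10 − 9 = 1, and the invariant factors of ∂_1 are all 1, so H_0 ≅ Z.
  H_1: rank ker ∂_1 − rank ∂_2 = (30 − 9) − 20 = 1, and ∂_2 has invariant factor 2 > 1, so H_1 ≅ Z ⊕ Z_2.
  H_2: rank ker ∂_2 − rank ∂_3 = (20 − 20) − 0 = 0, and there is no ∂_3, so H_2 ≅ 0.

As a check, the Euler characteristic is 10 − 30 + 20 = 0, which agrees with 1 − 1 + 0 = 0.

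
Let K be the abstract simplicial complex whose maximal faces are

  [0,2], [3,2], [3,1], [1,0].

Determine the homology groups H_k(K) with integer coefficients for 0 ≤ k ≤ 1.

H_0 ≅ Z,  H_1 ≅ Z.

K has 4 vertices, 4 edges.
rank ∂_0 = 0, rank ∂_1 = 3 ⇒ b_0 = 4 − 0 − 3 = 1; all invariant factors of ∂_1 are 1 so no torsion. So H_0 = Z.
rank ∂_1 = 3, rank ∂_2 = 0 ⇒ b_1 = 4 − 3 − 0 = 1. So H_1 = Z.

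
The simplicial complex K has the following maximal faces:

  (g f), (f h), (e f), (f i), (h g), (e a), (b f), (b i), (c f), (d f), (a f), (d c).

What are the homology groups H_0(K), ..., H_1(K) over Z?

H_0 = Z,  H_1 = Z^4.

Take the total order a < b < c < d < e < f < g < h < i on the vertex set. Then K (dimension 1) consists of the simplices:

  0-simplices (9): a, b, c, d, e, f, g, h, i
  1-simplices (12): ae, af, bf, bi, cd, cf, df, ef, fg, fh, fi, gh

Hence C_0 ≅ Z^9, C_1 ≅ Z^12.

∂_1: C_1 → C_0 sends each edge [p,q] (with p < q) to q − p. For instance
  ∂cd = d − c.
The resulting 9×12 matrix has rank 8, and its Smith normal form has invariant factors (1,1,1,1,1,1,1,1).

Reading off H_k = ker ∂_k / im ∂_{k+1}:

  H_0: rank C_0 − rank ∂_1 = 9 − 8 = 1, and the invariant factors of ∂_1 are all 1, so H_0 ≅ Z.
  H_1: rank ker ∂_1 − rank ∂_2 = (12 − 8) − 0 = 4, and there is no ∂_2, so H_1 ≅ Z^4.

As a check, the Euler characteristic is 9 − 12 = -3, which agrees with 1 − 4 = -3.
(K is a triangulation of a wedge of 4 circles.)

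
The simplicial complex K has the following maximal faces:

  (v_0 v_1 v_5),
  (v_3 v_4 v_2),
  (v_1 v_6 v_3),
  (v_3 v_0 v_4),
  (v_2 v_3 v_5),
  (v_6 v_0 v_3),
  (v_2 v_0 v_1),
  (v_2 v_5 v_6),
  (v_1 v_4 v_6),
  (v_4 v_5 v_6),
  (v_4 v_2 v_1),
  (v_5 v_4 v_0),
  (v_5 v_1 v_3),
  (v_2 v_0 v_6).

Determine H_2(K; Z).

H_2 = Z.

K has 7 vertices, 21 edges, 14 triangles.
rank ∂_2 = 13, rank ∂_3 = 0 ⇒ b_2 = 14 − 13 − 0 = 1. So H_2 = Z.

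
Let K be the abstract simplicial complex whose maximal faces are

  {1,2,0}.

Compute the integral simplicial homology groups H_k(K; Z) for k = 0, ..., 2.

K has 3 vertices, 3 edges, 1 triangle.
rank ∂_0 = 0, rank ∂_1 = 2 ⇒ b_0 = 3 − 0 − 2 = 1; all invariant factors of ∂_1 are 1 so no torsion. So H_0 = Z.
rank ∂_1 = 2, rank ∂_2 = 1 ⇒ b_1 = 3 − 2 − 1 = 0; all invariant factors of ∂_2 are 1 so no torsion. So H_1 = 0.
rank ∂_2 = 1, rank ∂_3 = 0 ⇒ b_2 = 1 − 1 − 0 = 0. So H_2 = 0.

H_0 = Z,  H_1 = 0,  H_2 = 0.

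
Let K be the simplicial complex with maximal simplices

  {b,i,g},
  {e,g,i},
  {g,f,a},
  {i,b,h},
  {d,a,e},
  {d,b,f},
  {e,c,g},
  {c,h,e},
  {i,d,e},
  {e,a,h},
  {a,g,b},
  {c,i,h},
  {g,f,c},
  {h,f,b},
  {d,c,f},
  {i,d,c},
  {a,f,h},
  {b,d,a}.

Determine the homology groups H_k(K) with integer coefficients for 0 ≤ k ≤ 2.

K has 9 vertices, 27 edges, 18 triangles.
rank ∂_0 = 0, rank ∂_1 = 8 ⇒ b_0 = 9 − 0 − 8 = 1; all invariant factors of ∂_1 are 1 so no torsion. So H_0 = Z.
rank ∂_1 = 8, rank ∂_2 = 18 ⇒ b_1 = 27 − 8 − 18 = 1; ∂_2 has invariant factor(s) [2] giving torsion. So H_1 = Z ⊕ Z/2.
rank ∂_2 = 18, rank ∂_3 = 0 ⇒ b_2 = 18 − 18 − 0 = 0. So H_2 = 0.

H_0 = Z,  H_1 = Z ⊕ Z/2,  H_2 = 0.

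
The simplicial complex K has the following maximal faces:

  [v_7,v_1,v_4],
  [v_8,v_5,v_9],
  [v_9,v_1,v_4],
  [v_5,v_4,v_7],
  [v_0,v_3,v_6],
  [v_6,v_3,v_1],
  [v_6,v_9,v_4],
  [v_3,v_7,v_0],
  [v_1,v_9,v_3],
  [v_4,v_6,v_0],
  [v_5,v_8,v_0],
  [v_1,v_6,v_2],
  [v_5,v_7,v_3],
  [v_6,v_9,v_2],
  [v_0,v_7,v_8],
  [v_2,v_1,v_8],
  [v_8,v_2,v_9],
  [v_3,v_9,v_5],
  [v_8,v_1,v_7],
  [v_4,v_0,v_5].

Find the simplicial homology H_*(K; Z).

Fix the vertex order v_0 < v_1 < v_2 < v_3 < v_4 < v_5 < v_6 < v_7 < v_8 < v_9 and write every simplex with vertices in increasing order. Then dim K = 2 and the simplices of K are:

  0-simplices (10): [v_0], [v_1], [v_2], [v_3], [v_4], [v_5], [v_6], [v_7], [v_8], [v_9]
  1-simplices (30): (30 of them)
  2-simplices (20): (20 of them)

so the chain groups are C_0 ≅ Z^10, C_1 ≅ Z^30, C_2 ≅ Z^20.

∂_1: C_1 → C_0 sends each edge [p,q] (with p < q) to q − p.
This gives a 10×30 integer matrix of rank 9; reducing to Smith normal form yields diagonal entries (1,1,1,1,1,1,1,1,1).

The boundary map ∂_2: C_2 → C_1 maps a triangle to the signed sum of its edges. For instance
  ∂[v_0,v_3,v_7] = [v_3,v_7] − [v_0,v_7] + [v_0,v_3],
  ∂[v_0,v_4,v_5] = [v_4,v_5] − [v_0,v_5] + [v_0,v_4].
The 30×20 boundary matrix has rank 20 and Smith normal form diag(1,1,1,1,1,1,1,1,1,1,1,1,1,1,1,1,1,1,1,2).

Now H_k = ker ∂_k / im ∂_{k+1}, so:

  H_0: rank C_0 − rank ∂_1 = 10 − 9 = 1, and the invariant factors of ∂_1 are all 1, so H_0 = Z.
  H_1: rank ker ∂_1 − rank ∂_2 = (30 − 9) − 20 = 1, and ∂_2 has invariant factor 2 > 1, so H_1 = Z ⊕ Z/2.
  H_2: rank ker ∂_2 − rank ∂_3 = (20 − 20) − 0 = 0, and there is no ∂_3, so H_2 = 0.

As a check, the Euler characteristic is 10 − 30 + 20 = 0, which agrees with 1 − 1 + 0 = 0.

H_0 ≅ Z,  H_1 ≅ Z ⊕ Z/2,  H_2 = 0.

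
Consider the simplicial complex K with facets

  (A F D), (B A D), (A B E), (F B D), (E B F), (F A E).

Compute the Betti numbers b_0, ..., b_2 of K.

Order the vertices as A < B < D < E < F. Listing each simplex with vertices in this order, K has dimension 2 with simplices:

  0-simplices (5): A, B, D, E, F
  1-simplices (9): AB, AD, AE, AF, BD, BE, BF, DF, EF
  2-simplices (6): ABD, ABE, ADF, AEF, BDF, BEF

Hence C_0 ≅ Z^5, C_1 ≅ Z^9, C_2 ≅ Z^6.

The boundary map ∂_1: C_1 → C_0 maps an edge to its endpoints' difference, ∂[p,q] = q − p.
This gives a 5×9 integer matrix of rank 4; reducing to Smith normal form yields diagonal entries (1,1,1,1).

The boundary map ∂_2: C_2 → C_1 sends each 2-simplex [p,q,r] to [q,r] − [p,r] + [p,q]. For instance
  ∂AEF = EF − AF + AE,
  ∂ABE = BE − AE + AB.
The resulting 9×6 matrix has rank 5, and its Smith normal form has invariant factors (1,1,1,1,1).

Reading off H_k = ker ∂_k / im ∂_{k+1}:

  H_0: rank C_0 − rank ∂_1 = 5 − 4 = 1, and the invariant factors of ∂_1 are all 1, so H_0 = Z.
  H_1: rank ker ∂_1 − rank ∂_2 = (9 − 4) − 5 = 0, and the invariant factors of ∂_2 are all 1, so H_1 = 0.
  H_2: rank ker ∂_2 − rank ∂_3 = (6 − 5) − 0 = 1, and there is no ∂_3, so H_2 = Z.

(K is a triangulation of the 2-sphere S^2.)

Hence the Betti numbers are b_0 = 1, b_1 = 0, b_2 = 1.

b_0 = 1, b_1 = 0, b_2 = 1.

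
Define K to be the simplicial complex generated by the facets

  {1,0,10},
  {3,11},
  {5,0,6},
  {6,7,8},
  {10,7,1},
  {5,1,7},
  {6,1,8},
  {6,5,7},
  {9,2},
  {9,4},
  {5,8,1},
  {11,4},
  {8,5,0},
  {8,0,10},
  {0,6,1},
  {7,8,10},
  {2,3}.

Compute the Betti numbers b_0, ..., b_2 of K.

Fix the vertex order 0 < 1 < 2 < 3 < 4 < 5 < 6 < 7 < 8 < 9 < 10 < 11 and write every simplex with vertices in increasing order. Then dim K = 2 and the simplices of K are:

  0-simplices (12): [0], [1], [2], [3], [4], [5], [6], [7], [8], [9], [10], [11]
  1-simplices (23): (23 of them)
  2-simplices (12): [0,1,6], [0,1,10], [0,5,6], [0,5,8], [0,8,10], [1,5,7], [1,5,8], [1,6,8], [1,7,10], [5,6,7], [6,7,8], [7,8,10]

giving chain groups C_0 ≅ Z^12, C_1 ≅ Z^23, C_2 ≅ Z^12.

∂_1: C_1 → C_0 maps an edge to its endpoints' difference, ∂[p,q] = q − p.
The 12×23 boundary matrix has rank 10 and Smith normal form diag(1,1,1,1,1,1,1,1,1,1).

∂_2: C_2 → C_1 acts by ∂[p,q,r] = [q,r] − [p,r] + [p,q]. For instance
  ∂[1,7,10] = [7,10] − [1,10] + [1,7],
  ∂[0,8,10] = [8,10] − [0,10] + [0,8].
As a 23×12 matrix over Z this has rank 12, with invariant factors (1,1,1,1,1,1,1,1,1,1,1,2).

Computing H_k = (kernel of ∂_k) / (image of ∂_{k+1}):

  H_0: rank C_0 − rank ∂_1 = 12 − 10 = 2, and the invariant factors of ∂_1 are all 1, so H_0 = Z^2.
  H_1: rank ker ∂_1 − rank ∂_2 = (23 − 10) − 12 = 1, and ∂_2 has invariant factor 2 > 1, so H_1 = Z ⊕ Z/2.
  H_2: rank ker ∂_2 − rank ∂_3 = (12 − 12) − 0 = 0, and there is no ∂_3, so H_2 = 0.

Hence the Betti numbers are b_0 = 2, b_1 = 1, b_2 = 0.

b_0 = 2, b_1 = 1, b_2 = 0.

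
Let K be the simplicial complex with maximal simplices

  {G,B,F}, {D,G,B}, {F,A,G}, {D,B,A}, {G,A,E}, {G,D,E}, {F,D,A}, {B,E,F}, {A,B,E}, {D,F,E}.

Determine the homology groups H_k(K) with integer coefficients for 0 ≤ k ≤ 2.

H_0 ≅ Z,  H_1 ≅ Z/2Z,  H_2 = 0.

K has 6 vertices, 15 edges, 10 triangles.
rank ∂_0 = 0, rank ∂_1 = 5 ⇒ b_0 = 6 − 0 − 5 = 1; all invariant factors of ∂_1 are 1 so no torsion. So H_0 = Z.
rank ∂_1 = 5, rank ∂_2 = 10 ⇒ b_1 = 15 − 5 − 10 = 0; ∂_2 has invariant factor(s) [2] giving torsion. So H_1 = Z/2Z.
rank ∂_2 = 10, rank ∂_3 = 0 ⇒ b_2 = 10 − 10 − 0 = 0. So H_2 = 0.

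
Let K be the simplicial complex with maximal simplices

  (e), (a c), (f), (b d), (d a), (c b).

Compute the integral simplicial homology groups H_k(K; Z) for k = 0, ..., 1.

H_0 = Z^3,  H_1 = Z.

Fix the vertex order a < b < c < d < e < f and write every simplex with vertices in increasing order. Then dim K = 1 and the simplices of K are:

  0-simplices (6): a, b, c, d, e, f
  1-simplices (4): ac, ad, bc, bd

giving chain groups C_0 ≅ Z^6, C_1 ≅ Z^4.

∂_1: C_1 → C_0 maps an edge to its endpoints' difference, ∂[p,q] = q − p.
As a 6×4 matrix over Z this has rank 3, with invariant factors (1,1,1).

Reading off H_k = ker ∂_k / im ∂_{k+1}:

  H_0: rank C_0 − rank ∂_1 = 6 − 3 = 3, and the invariant factors of ∂_1 are all 1, so H_0 ≅ Z^3.
  H_1: rank ker ∂_1 − rank ∂_2 = (4 − 3) − 0 = 1, and there is no ∂_2, so H_1 ≅ Z.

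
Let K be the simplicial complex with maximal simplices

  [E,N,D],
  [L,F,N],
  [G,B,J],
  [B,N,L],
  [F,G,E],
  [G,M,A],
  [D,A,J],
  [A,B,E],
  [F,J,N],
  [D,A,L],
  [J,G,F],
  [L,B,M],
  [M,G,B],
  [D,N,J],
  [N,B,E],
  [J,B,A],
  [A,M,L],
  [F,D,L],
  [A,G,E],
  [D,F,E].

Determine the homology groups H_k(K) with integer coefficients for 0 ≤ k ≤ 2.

H_0 = Z,  H_1 = Z ⊕ Z_2,  H_2 = 0.

Fix the vertex order A < B < D < E < F < G < J < L < M < N and write every simplex with vertices in increasing order. Then dim K = 2 and the simplices of K are:

  0-simplices (10): A, B, D, E, F, G, J, L, M, N
  1-simplices (30): AB, AD, AE, AG, AJ, AL, AM, BE, BG, BJ, BL, BM, BN, DE, DF, DJ, DL, DN, EF, EG, EN, FG, FJ, FL, FN, GJ, GM, JN, LM, LN
  2-simplices (20): ABE, ABJ, ADJ, ADL, AEG, AGM, ALM, BEN, BGJ, BGM, BLM, BLN, DEF, DEN, DFL, DJN, EFG, FGJ, FJN, FLN

so the chain groups are C_0 ≅ Z^10, C_1 ≅ Z^30, C_2 ≅ Z^20.

Boundary ∂_1: C_1 → C_0 sends each edge [p,q] (with p < q) to q − p.
The 10×30 boundary matrix has rank 9 and Smith normal form diag(1,1,1,1,1,1,1,1,1).

Boundary ∂_2: C_2 → C_1 maps a triangle to the signed sum of its edges. For instance
  ∂ABE = BE − AE + AB,
  ∂AEG = EG − AG + AE.
As a 30×20 matrix over Z this has rank 20, with invariant factors (1,1,1,1,1,1,1,1,1,1,1,1,1,1,1,1,1,1,1,2).

Now H_k = ker ∂_k / im ∂_{k+1}, so:

  H_0: rank C_0 − rank ∂_1 = 10 − 9 = 1, and the invariant factors of ∂_1 are all 1, so H_0 = Z.
  H_1: rank ker ∂_1 − rank ∂_2 = (30 − 9) − 20 = 1, and ∂_2 has invariant factor 2 > 1, so H_1 = Z ⊕ Z_2.
  H_2: rank ker ∂_2 − rank ∂_3 = (20 − 20) − 0 = 0, and there is no ∂_3, so H_2 = 0.

As a check, the Euler characteristic is 10 − 30 + 20 = 0, which agrees with 1 − 1 + 0 = 0.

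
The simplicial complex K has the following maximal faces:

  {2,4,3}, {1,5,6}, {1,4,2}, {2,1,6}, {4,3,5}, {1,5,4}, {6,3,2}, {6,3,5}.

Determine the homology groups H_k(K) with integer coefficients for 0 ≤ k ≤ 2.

K has 6 vertices, 12 edges, 8 triangles.
rank ∂_0 = 0, rank ∂_1 = 5 ⇒ b_0 = 6 − 0 − 5 = 1; all invariant factors of ∂_1 are 1 so no torsion. So H_0 = Z.
rank ∂_1 = 5, rank ∂_2 = 7 ⇒ b_1 = 12 − 5 − 7 = 0; all invariant factors of ∂_2 are 1 so no torsion. So H_1 = 0.
rank ∂_2 = 7, rank ∂_3 = 0 ⇒ b_2 = 8 − 7 − 0 = 1. So H_2 = Z.

H_0 ≅ Z,  H_1 = 0,  H_2 ≅ Z.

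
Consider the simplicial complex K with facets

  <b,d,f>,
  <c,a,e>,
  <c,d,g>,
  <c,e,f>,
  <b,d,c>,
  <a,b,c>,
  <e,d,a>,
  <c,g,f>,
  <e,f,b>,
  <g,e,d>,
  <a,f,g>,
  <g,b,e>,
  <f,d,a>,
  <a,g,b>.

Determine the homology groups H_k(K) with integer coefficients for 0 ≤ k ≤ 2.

H_0 = Z,  H_1 = Z^2,  H_2 = Z.

Take the total order a < b < c < d < e < f < g on the vertex set. Then K (dimension 2) consists of the simplices:

  0-simplices (7): a, b, c, d, e, f, g
  1-simplices (21): ab, ac, ad, ae, af, ag, bc, bd, be, bf, bg, cd, ce, cf, cg, de, df, dg, ef, eg, fg
  2-simplices (14): abc, abg, ace, ade, adf, afg, bcd, bdf, bef, beg, cdg, cef, cfg, deg

giving chain groups C_0 ≅ Z^7, C_1 ≅ Z^21, C_2 ≅ Z^14.

The boundary map ∂_1: C_1 → C_0 maps an edge to its endpoints' difference, ∂[p,q] = q − p.
As a 7×21 matrix over Z this has rank 6, with invariant factors (1,1,1,1,1,1).

Boundary ∂_2: C_2 → C_1 sends each 2-simplex [p,q,r] to [q,r] − [p,r] + [p,q]. For instance
  ∂cef = ef − cf + ce,
  ∂cfg = fg − cg + cf.
As a 21×14 matrix over Z this has rank 13, with invariant factors (1,1,1,1,1,1,1,1,1,1,1,1,1).

Now H_k = ker ∂_k / im ∂_{k+1}, so:

  H_0: rank C_0 − rank ∂_1 = 7 − 6 = 1, and the invariant factors of ∂_1 are all 1, so H_0 ≅ Z.
  H_1: rank ker ∂_1 − rank ∂_2 = (21 − 6) − 13 = 2, and the invariant factors of ∂_2 are all 1, so H_1 ≅ Z^2.
  H_2: rank ker ∂_2 − rank ∂_3 = (14 − 13) − 0 = 1, and there is no ∂_3, so H_2 ≅ Z.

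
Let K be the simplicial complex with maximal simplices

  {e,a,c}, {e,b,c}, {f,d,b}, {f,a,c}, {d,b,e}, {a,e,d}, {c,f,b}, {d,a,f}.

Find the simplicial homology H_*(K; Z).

H_0 = Z,  H_1 = 0,  H_2 = Z.

We work with the vertex ordering a < b < c < d < e < f. The simplices of K, each written with vertices in increasing order, are:

  0-simplices (6): a, b, c, d, e, f
  1-simplices (12): ac, ad, ae, af, bc, bd, be, bf, ce, cf, de, df
  2-simplices (8): ace, acf, ade, adf, bce, bcf, bde, bdf

giving chain groups C_0 ≅ Z^6, C_1 ≅ Z^12, C_2 ≅ Z^8.

∂_1: C_1 → C_0 maps an edge to its endpoints' difference, ∂[p,q] = q − p. For instance
  ∂df = f − d.
This gives a 6×12 integer matrix of rank 5; reducing to Smith normal form yields diagonal entries (1,1,1,1,1).

∂_2: C_2 → C_1 sends each 2-simplex [p,q,r] to [q,r] − [p,r] + [p,q]. For instance
  ∂bde = de − be + bd,
  ∂adf = df − af + ad.
This gives a 12×8 integer matrix of rank 7; reducing to Smith normal form yields diagonal entries (1,1,1,1,1,1,1).

From H_k ≅ ker(∂_k) / im(∂_{k+1}) we obtain:

  H_0: rank C_0 − rank ∂_1 = 6 − 5 = 1, and the invariant factors of ∂_1 are all 1, so H_0 ≅ Z.
  H_1: rank ker ∂_1 − rank ∂_2 = (12 − 5) − 7 = 0, and the invariant factors of ∂_2 are all 1, so H_1 ≅ 0.
  H_2: rank ker ∂_2 − rank ∂_3 = (8 − 7) − 0 = 1, and there is no ∂_3, so H_2 ≅ Z.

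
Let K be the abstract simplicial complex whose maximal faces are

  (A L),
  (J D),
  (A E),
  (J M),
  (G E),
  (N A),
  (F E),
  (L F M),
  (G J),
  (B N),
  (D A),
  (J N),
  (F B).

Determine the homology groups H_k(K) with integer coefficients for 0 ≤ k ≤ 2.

H_0 ≅ Z,  H_1 ≅ Z^5,  H_2 = 0.

Take the total order A < B < D < E < F < G < J < L < M < N on the vertex set. Then K (dimension 2) consists of the simplices:

  0-simplices (10): A, B, D, E, F, G, J, L, M, N
  1-simplices (15): AD, AE, AL, AN, BF, BN, DJ, EF, EG, FL, FM, GJ, JM, JN, LM
  2-simplices (1): FLM

Hence C_0 ≅ Z^10, C_1 ≅ Z^15, C_2 ≅ Z^1.

∂_1: C_1 → C_0 sends each edge [p,q] (with p < q) to q − p. For instance
  ∂EG = G − E.
This gives a 10×15 integer matrix of rank 9; reducing to Smith normal form yields diagonal entries (1,1,1,1,1,1,1,1,1).

∂_2: C_2 → C_1 sends each 2-simplex [p,q,r] to [q,r] − [p,r] + [p,q]. For instance
  ∂FLM = LM − FM + FL.
This gives a 15×1 integer matrix of rank 1; reducing to Smith normal form yields diagonal entries (1).

Now H_k = ker ∂_k / im ∂_{k+1}, so:

  H_0: rank C_0 − rank ∂_1 = 10 − 9 = 1, and the invariant factors of ∂_1 are all 1, so H_0 = Z.
  H_1: rank ker ∂_1 − rank ∂_2 = (15 − 9) − 1 = 5, and the invariant factors of ∂_2 are all 1, so H_1 = Z^5.
  H_2: rank ker ∂_2 − rank ∂_3 = (1 − 1) − 0 = 0, and there is no ∂_3, so H_2 = 0.

As a check, the Euler characteristic is 10 − 15 + 1 = -4, which agrees with 1 − 5 + 0 = -4.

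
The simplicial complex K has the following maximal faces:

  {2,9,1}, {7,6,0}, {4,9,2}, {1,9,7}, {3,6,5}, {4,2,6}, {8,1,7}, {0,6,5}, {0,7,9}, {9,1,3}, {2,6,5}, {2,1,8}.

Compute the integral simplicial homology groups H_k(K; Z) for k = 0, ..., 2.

Fix the vertex order 0 < 1 < 2 < 3 < 4 < 5 < 6 < 7 < 8 < 9 and write every simplex with vertices in increasing order. Then dim K = 2 and the simplices of K are:

  0-simplices (10): [0], [1], [2], [3], [4], [5], [6], [7], [8], [9]
  1-simplices (23): [0,5], [0,6], [0,7], [0,9], [1,2], [1,3], [1,7], [1,8], [1,9], [2,4], [2,5], [2,6], [2,8], [2,9], [3,5], [3,6], [3,9], [4,6], [4,9], [5,6], [6,7], [7,8], [7,9]
  2-simplices (12): [0,5,6], [0,6,7], [0,7,9], [1,2,8], [1,2,9], [1,3,9], [1,7,8], [1,7,9], [2,4,6], [2,4,9], [2,5,6], [3,5,6]

giving chain groups C_0 ≅ Z^10, C_1 ≅ Z^23, C_2 ≅ Z^12.

Boundary ∂_1: C_1 → C_0 maps an edge to its endpoints' difference, ∂[p,q] = q − p. For instance
  ∂[7,9] = [9] − [7].
This gives a 10×23 integer matrix of rank 9; reducing to Smith normal form yields diagonal entries (1,1,1,1,1,1,1,1,1).

∂_2: C_2 → C_1 maps a triangle to the signed sum of its edges. For instance
  ∂[1,3,9] = [3,9] − [1,9] + [1,3],
  ∂[0,6,7] = [6,7] − [0,7] + [0,6].
The 23×12 boundary matrix has rank 12 and Smith normal form diag(1,1,1,1,1,1,1,1,1,1,1,1).

From H_k ≅ ker(∂_k) / im(∂_{k+1}) we obtain:

  H_0: rank C_0 − rank ∂_1 = 10 − 9 = 1, and the invariant factors of ∂_1 are all 1, so H_0 ≅ Z.
  H_1: rank ker ∂_1 − rank ∂_2 = (23 − 9) − 12 = 2, and the invariant factors of ∂_2 are all 1, so H_1 ≅ Z^2.
  H_2: rank ker ∂_2 − rank ∂_3 = (12 − 12) − 0 = 0, and there is no ∂_3, so H_2 ≅ 0.

H_0 = Z,  H_1 = Z^2,  H_2 = 0.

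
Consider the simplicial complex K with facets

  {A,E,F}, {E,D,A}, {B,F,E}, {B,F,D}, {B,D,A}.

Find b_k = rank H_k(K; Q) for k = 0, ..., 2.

We work with the vertex ordering A < B < D < E < F. The simplices of K, each written with vertices in increasing order, are:

  0-simplices (5): A, B, D, E, F
  1-simplices (10): AB, AD, AE, AF, BD, BE, BF, DE, DF, EF
  2-simplices (5): ABD, ADE, AEF, BDF, BEF

giving chain groups C_0 ≅ Z^5, C_1 ≅ Z^10, C_2 ≅ Z^5.

Boundary ∂_1: C_1 → C_0 maps an edge to its endpoints' difference, ∂[p,q] = q − p. For instance
  ∂AE = E − A.
As a 5×10 matrix over Z this has rank 4, with invariant factors (1,1,1,1).

∂_2: C_2 → C_1 acts by ∂[p,q,r] = [q,r] − [p,r] + [p,q]. For instance
  ∂ABD = BD − AD + AB,
  ∂BEF = EF − BF + BE.
The resulting 10×5 matrix has rank 5, and its Smith normal form has invariant factors (1,1,1,1,1).

Computing H_k = (kernel of ∂_k) / (image of ∂_{k+1}):

  H_0: rank C_0 − rank ∂_1 = 5 − 4 = 1, and the invariant factors of ∂_1 are all 1, so H_0 = Z.
  H_1: rank ker ∂_1 − rank ∂_2 = (10 − 4) − 5 = 1, and the invariant factors of ∂_2 are all 1, so H_1 = Z.
  H_2: rank ker ∂_2 − rank ∂_3 = (5 − 5) − 0 = 0, and there is no ∂_3, so H_2 = 0.

(K is a triangulation of the Möbius band.)

Hence the Betti numbers are b_0 = 1, b_1 = 1, b_2 = 0.

b_0 = 1, b_1 = 1, b_2 = 0.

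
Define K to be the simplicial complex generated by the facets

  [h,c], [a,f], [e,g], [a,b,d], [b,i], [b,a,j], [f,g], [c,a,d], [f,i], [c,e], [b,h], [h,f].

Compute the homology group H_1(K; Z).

H_1 ≅ Z^4.

We work with the vertex ordering a < b < c < d < e < f < g < h < i < j. The simplices of K, each written with vertices in increasing order, are:

  0-simplices (10): a, b, c, d, e, f, g, h, i, j
  1-simplices (16): ab, ac, ad, af, aj, bd, bh, bi, bj, cd, ce, ch, eg, fg, fh, fi
  2-simplices (3): abd, abj, acd

Hence C_0 ≅ Z^10, C_1 ≅ Z^16, C_2 ≅ Z^3.

∂_1: C_1 → C_0 maps an edge to its endpoints' difference, ∂[p,q] = q − p.
As a 10×16 matrix over Z this has rank 9, with invariant factors (1,1,1,1,1,1,1,1,1).

The boundary map ∂_2: C_2 → C_1 sends each 2-simplex [p,q,r] to [q,r] − [p,r] + [p,q]. For instance
  ∂acd = cd − ad + ac,
  ∂abj = bj − aj + ab.
This gives a 16×3 integer matrix of rank 3; reducing to Smith normal form yields diagonal entries (1,1,1).

Now H_k = ker ∂_k / im ∂_{k+1}, so:

  H_1: rank ker ∂_1 − rank ∂_2 = (16 − 9) − 3 = 4, and the invariant factors of ∂_2 are all 1, so H_1 = Z^4.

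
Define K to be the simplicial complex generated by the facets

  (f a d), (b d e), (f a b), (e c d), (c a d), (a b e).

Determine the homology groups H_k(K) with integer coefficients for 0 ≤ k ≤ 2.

H_0 = Z,  H_1 = Z,  H_2 = 0.

We work with the vertex ordering a < b < c < d < e < f. The simplices of K, each written with vertices in increasing order, are:

  0-simplices (6): a, b, c, d, e, f
  1-simplices (12): ab, ac, ad, ae, af, bd, be, bf, cd, ce, de, df
  2-simplices (6): abe, abf, acd, adf, bde, cde

Hence C_0 ≅ Z^6, C_1 ≅ Z^12, C_2 ≅ Z^6.

Boundary ∂_1: C_1 → C_0 maps an edge to its endpoints' difference, ∂[p,q] = q − p.
The resulting 6×12 matrix has rank 5, and its Smith normal form has invariant factors (1,1,1,1,1).

Boundary ∂_2: C_2 → C_1 sends each 2-simplex [p,q,r] to [q,r] − [p,r] + [p,q]. For instance
  ∂bde = de − be + bd,
  ∂abf = bf − af + ab.
The 12×6 boundary matrix has rank 6 and Smith normal form diag(1,1,1,1,1,1).

Reading off H_k = ker ∂_k / im ∂_{k+1}:

  H_0: rank C_0 − rank ∂_1 = 6 − 5 = 1, and the invariant factors of ∂_1 are all 1, so H_0 ≅ Z.
  H_1: rank ker ∂_1 − rank ∂_2 = (12 − 5) − 6 = 1, and the invariant factors of ∂_2 are all 1, so H_1 ≅ Z.
  H_2: rank ker ∂_2 − rank ∂_3 = (6 − 6) − 0 = 0, and there is no ∂_3, so H_2 ≅ 0.

(K is a triangulation of the cylinder S^1 x I.)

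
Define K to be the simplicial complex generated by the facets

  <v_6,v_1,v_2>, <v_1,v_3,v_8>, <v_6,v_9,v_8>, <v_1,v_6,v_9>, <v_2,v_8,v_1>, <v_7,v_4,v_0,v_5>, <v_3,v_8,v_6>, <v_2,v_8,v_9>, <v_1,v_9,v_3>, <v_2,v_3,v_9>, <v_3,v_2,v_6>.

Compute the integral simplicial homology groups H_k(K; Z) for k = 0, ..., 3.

H_0 = Z^2,  H_1 = Z/2,  H_2 = 0,  H_3 = 0.

Take the total order v_0 < v_1 < v_2 < v_3 < v_4 < v_5 < v_6 < v_7 < v_8 < v_9 on the vertex set. Then K (dimension 3) consists of the simplices:

  0-simplices (10): [v_0], [v_1], [v_2], [v_3], [v_4], [v_5], [v_6], [v_7], [v_8], [v_9]
  1-simplices (21): (21 of them)
  2-simplices (14): (14 of them)
  3-simplices (1): [v_0,v_4,v_5,v_7]

giving chain groups C_0 ≅ Z^10, C_1 ≅ Z^21, C_2 ≅ Z^14, C_3 ≅ Z^1.

Boundary ∂_1: C_1 → C_0 is given by ∂[p,q] = [q] − [p]. For instance
  ∂[v_8,v_9] = [v_9] − [v_8].
As a 10×21 matrix over Z this has rank 8, with invariant factors (1,1,1,1,1,1,1,1).

∂_2: C_2 → C_1 acts by ∂[p,q,r] = [q,r] − [p,r] + [p,q]. For instance
  ∂[v_3,v_6,v_8] = [v_6,v_8] − [v_3,v_8] + [v_3,v_6],
  ∂[v_1,v_2,v_8] = [v_2,v_8] − [v_1,v_8] + [v_1,v_2].
The resulting 21×14 matrix has rank 13, and its Smith normal form has invariant factors (1,1,1,1,1,1,1,1,1,1,1,1,2).

Boundary ∂_3: C_3 → C_2 sends each 3-simplex σ to the alternating sum Σ_i (−1)^i (σ with its i-th vertex removed). For instance
  ∂[v_0,v_4,v_5,v_7] = [v_4,v_5,v_7] − [v_0,v_5,v_7] + [v_0,v_4,v_7] − [v_0,v_4,v_5].
The resulting 14×1 matrix has rank 1, and its Smith normal form has invariant factors (1).

Computing H_k = (kernel of ∂_k) / (image of ∂_{k+1}):

  H_0: rank C_0 − rank ∂_1 = 10 − 8 = 2, and the invariant factors of ∂_1 are all 1, so H_0 = Z^2.
  H_1: rank ker ∂_1 − rank ∂_2 = (21 − 8) − 13 = 0, and ∂_2 has invariant factor 2 > 1, so H_1 = Z/2.
  H_2: rank ker ∂_2 − rank ∂_3 = (14 − 13) − 1 = 0, and the invariant factors of ∂_3 are all 1, so H_2 = 0.
  H_3: rank ker ∂_3 − rank ∂_4 = (1 − 1) − 0 = 0, and there is no ∂_4, so H_3 = 0.

(K is a triangulation of the disjoint union of the 3-simplex and the real projective plane RP^2.)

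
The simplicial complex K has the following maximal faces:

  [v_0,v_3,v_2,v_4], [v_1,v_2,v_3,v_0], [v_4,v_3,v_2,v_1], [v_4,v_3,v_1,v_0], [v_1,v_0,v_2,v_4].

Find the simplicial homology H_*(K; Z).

K has 5 vertices, 10 edges, 10 triangles, 5 3-simplices.
rank ∂_0 = 0, rank ∂_1 = 4 ⇒ b_0 = 5 − 0 − 4 = 1; all invariant factors of ∂_1 are 1 so no torsion. So H_0 ≅ Z.
rank ∂_1 = 4, rank ∂_2 = 6 ⇒ b_1 = 10 − 4 − 6 = 0; all invariant factors of ∂_2 are 1 so no torsion. So H_1 ≅ 0.
rank ∂_2 = 6, rank ∂_3 = 4 ⇒ b_2 = 10 − 6 − 4 = 0; all invariant factors of ∂_3 are 1 so no torsion. So H_2 ≅ 0.
rank ∂_3 = 4, rank ∂_4 = 0 ⇒ b_3 = 5 − 4 − 0 = 1. So H_3 ≅ Z.

H_0 = Z,  H_1 = 0,  H_2 = 0,  H_3 = Z.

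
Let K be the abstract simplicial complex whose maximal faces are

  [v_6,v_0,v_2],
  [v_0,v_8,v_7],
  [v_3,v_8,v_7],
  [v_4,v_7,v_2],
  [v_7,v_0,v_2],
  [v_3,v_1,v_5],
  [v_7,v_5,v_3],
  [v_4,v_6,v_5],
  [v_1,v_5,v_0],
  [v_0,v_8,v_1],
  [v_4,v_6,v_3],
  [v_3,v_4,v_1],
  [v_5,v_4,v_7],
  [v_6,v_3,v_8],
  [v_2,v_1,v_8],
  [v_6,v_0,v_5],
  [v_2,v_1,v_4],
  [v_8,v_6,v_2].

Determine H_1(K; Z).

H_1 = Z ⊕ Z/2.

We work with the vertex ordering v_0 < v_1 < v_2 < v_3 < v_4 < v_5 < v_6 < v_7 < v_8. The simplices of K, each written with vertices in increasing order, are:

  0-simplices (9): [v_0], [v_1], [v_2], [v_3], [v_4], [v_5], [v_6], [v_7], [v_8]
  1-simplices (27): (27 of them)
  2-simplices (18): (18 of them)

so the chain groups are C_0 ≅ Z^9, C_1 ≅ Z^27, C_2 ≅ Z^18.

The boundary map ∂_1: C_1 → C_0 maps an edge to its endpoints' difference, ∂[p,q] = q − p.
This gives a 9×27 integer matrix of rank 8; reducing to Smith normal form yields diagonal entries (1,1,1,1,1,1,1,1).

∂_2: C_2 → C_1 sends each 2-simplex [p,q,r] to [q,r] − [p,r] + [p,q]. For instance
  ∂[v_1,v_3,v_4] = [v_3,v_4] − [v_1,v_4] + [v_1,v_3],
  ∂[v_1,v_3,v_5] = [v_3,v_5] − [v_1,v_5] + [v_1,v_3].
This gives a 27×18 integer matrix of rank 18; reducing to Smith normal form yields diagonal entries (1,1,1,1,1,1,1,1,1,1,1,1,1,1,1,1,1,2).

From H_k ≅ ker(∂_k) / im(∂_{k+1}) we obtain:

  H_1: rank ker ∂_1 − rank ∂_2 = (27 − 8) − 18 = 1, and ∂_2 has invariant factor 2 > 1, so H_1 = Z ⊕ Z/2.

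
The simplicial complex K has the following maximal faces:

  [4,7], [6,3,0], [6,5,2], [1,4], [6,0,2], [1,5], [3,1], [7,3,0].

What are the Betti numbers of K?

Order the vertices as 0 < 1 < 2 < 3 < 4 < 5 < 6 < 7. Listing each simplex with vertices in this order, K has dimension 2 with simplices:

  0-simplices (8): [0], [1], [2], [3], [4], [5], [6], [7]
  1-simplices (13): [0,2], [0,3], [0,6], [0,7], [1,3], [1,4], [1,5], [2,5], [2,6], [3,6], [3,7], [4,7], [5,6]
  2-simplices (4): [0,2,6], [0,3,6], [0,3,7], [2,5,6]

Hence C_0 ≅ Z^8, C_1 ≅ Z^13, C_2 ≅ Z^4.

∂_1: C_1 → C_0 maps an edge to its endpoints' difference, ∂[p,q] = q − p.
The resulting 8×13 matrix has rank 7, and its Smith normal form has invariant factors (1,1,1,1,1,1,1).

The boundary map ∂_2: C_2 → C_1 acts by ∂[p,q,r] = [q,r] − [p,r] + [p,q]. For instance
  ∂[0,2,6] = [2,6] − [0,6] + [0,2],
  ∂[0,3,6] = [3,6] − [0,6] + [0,3].
As a 13×4 matrix over Z this has rank 4, with invariant factors (1,1,1,1).

From H_k ≅ ker(∂_k) / im(∂_{k+1}) we obtain:

  H_0: rank C_0 − rank ∂_1 = 8 − 7 = 1, and the invariant factors of ∂_1 are all 1, so H_0 ≅ Z.
  H_1: rank ker ∂_1 − rank ∂_2 = (13 − 7) − 4 = 2, and the invariant factors of ∂_2 are all 1, so H_1 ≅ Z^2.
  H_2: rank ker ∂_2 − rank ∂_3 = (4 − 4) − 0 = 0, and there is no ∂_3, so H_2 ≅ 0.

As a check, the Euler characteristic is 8 − 13 + 4 = -1, which agrees with 1 − 2 + 0 = -1.

Hence the Betti numbers are b_0 = 1, b_1 = 2, b_2 = 0.

b_0 = 1, b_1 = 2, b_2 = 0.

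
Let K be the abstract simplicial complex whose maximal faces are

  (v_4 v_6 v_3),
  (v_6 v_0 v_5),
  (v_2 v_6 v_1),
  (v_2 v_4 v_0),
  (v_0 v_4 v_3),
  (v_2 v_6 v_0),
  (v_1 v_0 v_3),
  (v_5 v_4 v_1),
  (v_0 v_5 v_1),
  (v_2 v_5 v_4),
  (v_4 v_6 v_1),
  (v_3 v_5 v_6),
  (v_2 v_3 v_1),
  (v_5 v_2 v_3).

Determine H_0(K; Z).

Fix the vertex order v_0 < v_1 < v_2 < v_3 < v_4 < v_5 < v_6 and write every simplex with vertices in increasing order. Then dim K = 2 and the simplices of K are:

  0-simplices (7): [v_0], [v_1], [v_2], [v_3], [v_4], [v_5], [v_6]
  1-simplices (21): (21 of them)
  2-simplices (14): (14 of them)

giving chain groups C_0 ≅ Z^7, C_1 ≅ Z^21, C_2 ≅ Z^14.

Boundary ∂_1: C_1 → C_0 sends each edge [p,q] (with p < q) to q − p.
The 7×21 boundary matrix has rank 6 and Smith normal form diag(1,1,1,1,1,1).

The boundary map ∂_2: C_2 → C_1 sends each 2-simplex [p,q,r] to [q,r] − [p,r] + [p,q]. For instance
  ∂[v_1,v_2,v_6] = [v_2,v_6] − [v_1,v_6] + [v_1,v_2],
  ∂[v_2,v_4,v_5] = [v_4,v_5] − [v_2,v_5] + [v_2,v_4].
The 21×14 boundary matrix has rank 13 and Smith normal form diag(1,1,1,1,1,1,1,1,1,1,1,1,1).

From H_k ≅ ker(∂_k) / im(∂_{k+1}) we obtain:

  H_0: rank C_0 − rank ∂_1 = 7 − 6 = 1, and the invariant factors of ∂_1 are all 1, so H_0 = Z.

H_0 = Z.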